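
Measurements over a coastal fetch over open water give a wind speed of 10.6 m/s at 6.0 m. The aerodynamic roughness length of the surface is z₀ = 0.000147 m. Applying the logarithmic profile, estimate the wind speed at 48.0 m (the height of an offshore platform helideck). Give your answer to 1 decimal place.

12.7 m/s

Log law: V(z) ∝ ln(z/z₀), so V₂/V₁ = ln(z₂/z₀) / ln(z₁/z₀).
ln(48.0/0.000147) = 12.6963, ln(6.0/0.000147) = 10.6168
V₂ = 10.6 × 12.6963/10.6168 = 10.6 × 1.1959 = 12.6761 m/s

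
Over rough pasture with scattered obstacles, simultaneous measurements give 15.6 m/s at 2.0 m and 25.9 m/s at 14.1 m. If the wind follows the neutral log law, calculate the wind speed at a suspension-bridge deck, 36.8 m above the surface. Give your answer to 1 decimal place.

Log law: V ∝ ln(z/z₀). From the pair, with r = V₁/V₂ = 0.60232,
ln z₀ = (ln z₁ − r·ln z₂)/(1 − r) = (0.6931 − 0.60232×2.6462)/0.39768 = -2.2648 → z₀ = 0.1038 m
V₃ = V₁ · ln(z₃/z₀)/ln(z₁/z₀) = 15.6 × 5.8703/2.9580 = 30.9593 m/s

31.0 m/s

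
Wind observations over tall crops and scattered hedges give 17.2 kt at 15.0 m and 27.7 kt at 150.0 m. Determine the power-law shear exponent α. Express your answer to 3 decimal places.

Power law: V₂/V₁ = (z₂/z₁)^α ⇒ α = ln(V₂/V₁) / ln(z₂/z₁)
α = ln(27.7/17.2) / ln(150.0/15.0) = ln(1.6105) / ln(10.0000)
  = 0.47652 / 2.30259 = 0.20695

α ≈ 0.207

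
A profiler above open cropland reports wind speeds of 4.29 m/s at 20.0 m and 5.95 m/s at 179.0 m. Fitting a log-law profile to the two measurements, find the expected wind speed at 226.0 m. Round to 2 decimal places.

Log law: V ∝ ln(z/z₀). From the pair, with r = V₁/V₂ = 0.72101,
ln z₀ = (ln z₁ − r·ln z₂)/(1 − r) = (2.9957 − 0.72101×5.1874)/0.27899 = -2.6682 → z₀ = 0.06937 m
V₃ = V₁ · ln(z₃/z₀)/ln(z₁/z₀) = 4.29 × 8.0888/5.6640 = 6.1266 m/s

6.13 m/s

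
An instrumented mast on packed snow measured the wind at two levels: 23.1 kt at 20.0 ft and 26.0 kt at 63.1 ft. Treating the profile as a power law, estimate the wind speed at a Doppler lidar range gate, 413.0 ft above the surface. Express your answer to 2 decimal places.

31.55 kt

First find α: α = ln(V₂/V₁)/ln(z₂/z₁) = ln(26.0/23.1)/ln(63.1/20.0) = 0.11826/1.14899 = 0.1029
Extrapolate from 63.1 ft to 413.0 ft: V₃ = 26.0 × (413.0/63.1)^0.1029 = 26.0 × 1.2133 = 31.5468 kt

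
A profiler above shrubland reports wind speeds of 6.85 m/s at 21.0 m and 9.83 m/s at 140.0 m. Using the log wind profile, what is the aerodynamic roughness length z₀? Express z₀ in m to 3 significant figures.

z₀ ≈ 0.268 m

Log law: V(z) ∝ ln(z/z₀). With r = V₁/V₂ = 6.85/9.83 = 0.69685,
r · ln(z₂/z₀) = ln(z₁/z₀) ⇒ ln z₀ = (ln z₁ − r·ln z₂)/(1 − r)
ln z₀ = (3.04452 − 0.69685×4.94164) / 0.30315 = -1.3163
z₀ = exp(-1.3163) = 0.2681 m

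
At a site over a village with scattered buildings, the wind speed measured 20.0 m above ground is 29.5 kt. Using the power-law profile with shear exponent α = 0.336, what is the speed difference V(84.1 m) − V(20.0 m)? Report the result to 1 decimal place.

18.3 kt

Power law: V₂ = V₁ · (z₂/z₁)^α = 29.5 × (4.2050)^0.336 = 47.7977 kt
ΔV = 47.7977 − 29.5 = 18.2977 kt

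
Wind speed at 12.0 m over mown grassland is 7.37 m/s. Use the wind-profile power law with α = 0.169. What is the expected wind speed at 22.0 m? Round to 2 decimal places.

Power-law profile: V₂ = V₁ · (z₂/z₁)^α
V₂ = 7.37 × (22.0/12.0)^0.169 = 7.37 × (1.8333)^0.169
    = 7.37 × 1.1079 = 8.1650 m/s

8.16 m/s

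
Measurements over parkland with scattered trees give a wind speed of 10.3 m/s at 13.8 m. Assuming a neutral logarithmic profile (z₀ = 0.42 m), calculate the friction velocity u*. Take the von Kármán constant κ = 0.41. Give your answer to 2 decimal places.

u* ≈ 1.21 m/s

Log law: V(z) = (u*/κ) · ln(z/z₀) ⇒ u* = κ · V / ln(z/z₀)
u* = 0.41 × 10.3 / ln(13.8/0.42) = 0.41 × 10.3 / 3.4922
   = 4.2230 / 3.4922 = 1.2093 m/s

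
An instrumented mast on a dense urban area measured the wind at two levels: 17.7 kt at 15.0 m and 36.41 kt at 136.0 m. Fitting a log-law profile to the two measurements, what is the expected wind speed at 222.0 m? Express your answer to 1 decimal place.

40.6 kt

Log law: V ∝ ln(z/z₀). From the pair, with r = V₁/V₂ = 0.48613,
ln z₀ = (ln z₁ − r·ln z₂)/(1 − r) = (2.7081 − 0.48613×4.9127)/0.51387 = 0.6225 → z₀ = 1.863 m
V₃ = V₁ · ln(z₃/z₀)/ln(z₁/z₀) = 17.7 × 4.7802/2.0856 = 40.5687 kt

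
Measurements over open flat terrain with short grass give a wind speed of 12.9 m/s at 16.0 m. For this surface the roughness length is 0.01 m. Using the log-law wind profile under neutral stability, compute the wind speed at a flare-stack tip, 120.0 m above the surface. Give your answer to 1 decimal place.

16.4 m/s

Log law: V(z) ∝ ln(z/z₀), so V₂/V₁ = ln(z₂/z₀) / ln(z₁/z₀).
ln(120.0/0.01) = 9.3927, ln(16.0/0.01) = 7.3778
V₂ = 12.9 × 9.3927/7.3778 = 12.9 × 1.2731 = 16.4231 m/s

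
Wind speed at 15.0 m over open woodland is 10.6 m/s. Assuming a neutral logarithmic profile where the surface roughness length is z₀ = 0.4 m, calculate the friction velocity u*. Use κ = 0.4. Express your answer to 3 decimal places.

u* ≈ 1.170 m/s

Log law: V(z) = (u*/κ) · ln(z/z₀) ⇒ u* = κ · V / ln(z/z₀)
u* = 0.4 × 10.6 / ln(15.0/0.4) = 0.4 × 10.6 / 3.6243
   = 4.2400 / 3.6243 = 1.1699 m/s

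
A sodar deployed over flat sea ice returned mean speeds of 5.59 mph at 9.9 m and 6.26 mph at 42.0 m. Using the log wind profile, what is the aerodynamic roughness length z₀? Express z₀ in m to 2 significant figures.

z₀ ≈ 0.000057 m

Log law: V(z) ∝ ln(z/z₀). With r = V₁/V₂ = 5.59/6.26 = 0.89297,
r · ln(z₂/z₀) = ln(z₁/z₀) ⇒ ln z₀ = (ln z₁ − r·ln z₂)/(1 − r)
ln z₀ = (2.29253 − 0.89297×3.73767) / 0.10703 = -9.7646
z₀ = exp(-9.7646) = 0.00005745 m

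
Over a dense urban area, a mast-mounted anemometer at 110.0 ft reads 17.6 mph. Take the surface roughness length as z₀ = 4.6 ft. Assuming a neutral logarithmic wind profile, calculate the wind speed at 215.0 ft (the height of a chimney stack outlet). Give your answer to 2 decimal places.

21.32 mph

Log law: V(z) ∝ ln(z/z₀), so V₂/V₁ = ln(z₂/z₀) / ln(z₁/z₀).
ln(215.0/4.6) = 3.8446, ln(110.0/4.6) = 3.1744
V₂ = 17.6 × 3.8446/3.1744 = 17.6 × 1.2111 = 21.3156 mph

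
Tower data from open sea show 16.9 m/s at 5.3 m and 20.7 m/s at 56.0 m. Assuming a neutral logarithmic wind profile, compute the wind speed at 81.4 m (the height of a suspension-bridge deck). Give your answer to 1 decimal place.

21.3 m/s

Log law: V ∝ ln(z/z₀). From the pair, with r = V₁/V₂ = 0.81643,
ln z₀ = (ln z₁ − r·ln z₂)/(1 − r) = (1.6677 − 0.81643×4.0254)/0.18357 = -8.8176 → z₀ = 0.0001481 m
V₃ = V₁ · ln(z₃/z₀)/ln(z₁/z₀) = 16.9 × 13.2170/10.4853 = 21.3028 m/s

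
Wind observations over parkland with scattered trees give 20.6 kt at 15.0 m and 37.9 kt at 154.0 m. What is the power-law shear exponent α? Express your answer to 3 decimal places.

α ≈ 0.262

Power law: V₂/V₁ = (z₂/z₁)^α ⇒ α = ln(V₂/V₁) / ln(z₂/z₁)
α = ln(37.9/20.6) / ln(154.0/15.0) = ln(1.8398) / ln(10.2667)
  = 0.60966 / 2.32890 = 0.26178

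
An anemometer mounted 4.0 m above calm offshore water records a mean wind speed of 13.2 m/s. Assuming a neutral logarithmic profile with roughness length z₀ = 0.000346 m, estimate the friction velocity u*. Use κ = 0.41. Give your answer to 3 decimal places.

u* ≈ 0.578 m/s

Log law: V(z) = (u*/κ) · ln(z/z₀) ⇒ u* = κ · V / ln(z/z₀)
u* = 0.41 × 13.2 / ln(4.0/0.000346) = 0.41 × 13.2 / 9.3554
   = 5.4120 / 9.3554 = 0.5785 m/s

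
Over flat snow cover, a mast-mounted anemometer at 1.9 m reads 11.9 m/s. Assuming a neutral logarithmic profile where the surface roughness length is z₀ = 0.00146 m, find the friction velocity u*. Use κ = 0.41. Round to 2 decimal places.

Log law: V(z) = (u*/κ) · ln(z/z₀) ⇒ u* = κ · V / ln(z/z₀)
u* = 0.41 × 11.9 / ln(1.9/0.00146) = 0.41 × 11.9 / 7.1712
   = 4.8790 / 7.1712 = 0.6804 m/s

u* ≈ 0.68 m/s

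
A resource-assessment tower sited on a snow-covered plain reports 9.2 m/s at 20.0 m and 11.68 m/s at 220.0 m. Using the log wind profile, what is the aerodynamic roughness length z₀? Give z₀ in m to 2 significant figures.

Log law: V(z) ∝ ln(z/z₀). With r = V₁/V₂ = 9.2/11.68 = 0.78767,
r · ln(z₂/z₀) = ln(z₁/z₀) ⇒ ln z₀ = (ln z₁ − r·ln z₂)/(1 − r)
ln z₀ = (2.99573 − 0.78767×5.39363) / 0.21233 = -5.8997
z₀ = exp(-5.8997) = 0.002740 m

z₀ ≈ 0.0027 m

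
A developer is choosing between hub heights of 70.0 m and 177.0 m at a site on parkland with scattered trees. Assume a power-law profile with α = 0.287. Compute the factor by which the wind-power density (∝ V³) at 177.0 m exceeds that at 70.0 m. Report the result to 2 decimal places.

2.22

Speed ratio: V_B/V_A = (z_B/z_A)^α = (177.0/70.0)^0.287 = (2.5286)^0.287 = 1.30504
Power-density ratio: P_B/P_A = (V_B/V_A)³ = (1.30504)³ = 2.22267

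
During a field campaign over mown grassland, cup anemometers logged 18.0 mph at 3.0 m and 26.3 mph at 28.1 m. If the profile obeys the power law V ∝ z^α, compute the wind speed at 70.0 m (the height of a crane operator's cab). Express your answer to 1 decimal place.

30.7 mph

First find α: α = ln(V₂/V₁)/ln(z₂/z₁) = ln(26.3/18.0)/ln(28.1/3.0) = 0.37920/2.23716 = 0.1695
Extrapolate from 28.1 m to 70.0 m: V₃ = 26.3 × (70.0/28.1)^0.1695 = 26.3 × 1.1673 = 30.7004 mph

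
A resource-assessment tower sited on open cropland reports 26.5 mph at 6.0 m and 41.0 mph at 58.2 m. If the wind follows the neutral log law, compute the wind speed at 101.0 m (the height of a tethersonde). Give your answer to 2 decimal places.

Log law: V ∝ ln(z/z₀). From the pair, with r = V₁/V₂ = 0.64634,
ln z₀ = (ln z₁ − r·ln z₂)/(1 − r) = (1.7918 − 0.64634×4.0639)/0.35366 = -2.3607 → z₀ = 0.09435 m
V₃ = V₁ · ln(z₃/z₀)/ln(z₁/z₀) = 26.5 × 6.9759/4.1525 = 44.5178 mph

44.52 mph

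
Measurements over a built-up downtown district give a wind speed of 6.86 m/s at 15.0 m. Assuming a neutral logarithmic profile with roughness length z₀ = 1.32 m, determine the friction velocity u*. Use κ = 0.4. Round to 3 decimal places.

Log law: V(z) = (u*/κ) · ln(z/z₀) ⇒ u* = κ · V / ln(z/z₀)
u* = 0.4 × 6.86 / ln(15.0/1.32) = 0.4 × 6.86 / 2.4304
   = 2.7440 / 2.4304 = 1.1290 m/s

u* ≈ 1.129 m/s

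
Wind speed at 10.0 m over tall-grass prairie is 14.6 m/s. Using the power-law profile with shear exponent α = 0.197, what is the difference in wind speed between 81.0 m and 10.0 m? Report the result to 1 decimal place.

Power law: V₂ = V₁ · (z₂/z₁)^α = 14.6 × (8.1000)^0.197 = 22.0457 m/s
ΔV = 22.0457 − 14.6 = 7.4457 m/s

7.4 m/s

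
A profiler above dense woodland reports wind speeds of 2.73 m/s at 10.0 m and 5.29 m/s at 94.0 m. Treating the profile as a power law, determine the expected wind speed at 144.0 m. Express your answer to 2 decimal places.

First find α: α = ln(V₂/V₁)/ln(z₂/z₁) = ln(5.29/2.73)/ln(94.0/10.0) = 0.66152/2.24071 = 0.2952
Extrapolate from 94.0 m to 144.0 m: V₃ = 5.29 × (144.0/94.0)^0.2952 = 5.29 × 1.1342 = 5.9999 m/s

6.00 m/s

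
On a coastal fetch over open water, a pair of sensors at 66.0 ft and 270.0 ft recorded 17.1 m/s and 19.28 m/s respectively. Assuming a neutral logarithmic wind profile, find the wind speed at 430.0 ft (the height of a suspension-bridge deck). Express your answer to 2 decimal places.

Log law: V ∝ ln(z/z₀). From the pair, with r = V₁/V₂ = 0.88693,
ln z₀ = (ln z₁ − r·ln z₂)/(1 − r) = (4.1897 − 0.88693×5.5984)/0.11307 = -6.8608 → z₀ = 0.001048 ft
V₃ = V₁ · ln(z₃/z₀)/ln(z₁/z₀) = 17.1 × 12.9246/11.0504 = 20.0001 m/s

20.00 m/s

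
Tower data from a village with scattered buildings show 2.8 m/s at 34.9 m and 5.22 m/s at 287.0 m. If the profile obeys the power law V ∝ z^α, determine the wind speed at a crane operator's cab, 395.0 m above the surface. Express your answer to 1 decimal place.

First find α: α = ln(V₂/V₁)/ln(z₂/z₁) = ln(5.22/2.8)/ln(287.0/34.9) = 0.62288/2.10700 = 0.2956
Extrapolate from 287.0 m to 395.0 m: V₃ = 5.22 × (395.0/287.0)^0.2956 = 5.22 × 1.0990 = 5.7369 m/s

5.7 m/s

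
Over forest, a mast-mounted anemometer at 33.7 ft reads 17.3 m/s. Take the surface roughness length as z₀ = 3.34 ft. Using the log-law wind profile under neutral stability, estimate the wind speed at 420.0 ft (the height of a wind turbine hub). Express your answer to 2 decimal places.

36.18 m/s

Log law: V(z) ∝ ln(z/z₀), so V₂/V₁ = ln(z₂/z₀) / ln(z₁/z₀).
ln(420.0/3.34) = 4.8343, ln(33.7/3.34) = 2.3115
V₂ = 17.3 × 4.8343/2.3115 = 17.3 × 2.0914 = 36.1809 m/s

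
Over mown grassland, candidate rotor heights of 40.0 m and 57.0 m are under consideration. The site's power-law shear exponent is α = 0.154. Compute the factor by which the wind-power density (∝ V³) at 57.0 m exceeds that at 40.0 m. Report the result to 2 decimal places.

1.18

Speed ratio: V_B/V_A = (z_B/z_A)^α = (57.0/40.0)^0.154 = (1.4250)^0.154 = 1.05606
Power-density ratio: P_B/P_A = (V_B/V_A)³ = (1.05606)³ = 1.17778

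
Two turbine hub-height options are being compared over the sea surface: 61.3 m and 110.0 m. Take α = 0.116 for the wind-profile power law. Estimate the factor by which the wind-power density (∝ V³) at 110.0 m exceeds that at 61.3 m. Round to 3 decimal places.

Speed ratio: V_B/V_A = (z_B/z_A)^α = (110.0/61.3)^0.116 = (1.7945)^0.116 = 1.07018
Power-density ratio: P_B/P_A = (V_B/V_A)³ = (1.07018)³ = 1.22566

1.226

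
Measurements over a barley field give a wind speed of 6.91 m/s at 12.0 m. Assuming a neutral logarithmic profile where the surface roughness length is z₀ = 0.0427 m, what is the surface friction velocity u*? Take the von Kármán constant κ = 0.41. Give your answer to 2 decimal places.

Log law: V(z) = (u*/κ) · ln(z/z₀) ⇒ u* = κ · V / ln(z/z₀)
u* = 0.41 × 6.91 / ln(12.0/0.0427) = 0.41 × 6.91 / 5.6385
   = 2.8331 / 5.6385 = 0.5025 m/s

u* ≈ 0.50 m/s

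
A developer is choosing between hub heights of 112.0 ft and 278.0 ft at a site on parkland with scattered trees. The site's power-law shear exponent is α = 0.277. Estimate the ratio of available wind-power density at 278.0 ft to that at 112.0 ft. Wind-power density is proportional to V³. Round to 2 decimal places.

Speed ratio: V_B/V_A = (z_B/z_A)^α = (278.0/112.0)^0.277 = (2.4821)^0.277 = 1.28637
Power-density ratio: P_B/P_A = (V_B/V_A)³ = (1.28637)³ = 2.12863

2.13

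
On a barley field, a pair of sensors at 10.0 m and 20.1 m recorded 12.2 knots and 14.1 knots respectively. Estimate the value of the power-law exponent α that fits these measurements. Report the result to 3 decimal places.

α ≈ 0.207

Power law: V₂/V₁ = (z₂/z₁)^α ⇒ α = ln(V₂/V₁) / ln(z₂/z₁)
α = ln(14.1/12.2) / ln(20.1/10.0) = ln(1.1557) / ln(2.0100)
  = 0.14474 / 0.69813 = 0.20732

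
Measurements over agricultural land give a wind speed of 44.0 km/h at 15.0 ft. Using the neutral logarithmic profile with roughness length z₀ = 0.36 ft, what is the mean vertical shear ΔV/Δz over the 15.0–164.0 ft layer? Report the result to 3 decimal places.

Log law: V₂ = V₁ · ln(z₂/z₀)/ln(z₁/z₀) = 44.0 × 6.1215/3.7297 = 72.2167 km/h
ΔV/Δz = (72.2167 − 44.0)/(164.0 − 15.0) = 28.2167/149.0000 = 0.18937 km/h/ft

0.189 km/h/ft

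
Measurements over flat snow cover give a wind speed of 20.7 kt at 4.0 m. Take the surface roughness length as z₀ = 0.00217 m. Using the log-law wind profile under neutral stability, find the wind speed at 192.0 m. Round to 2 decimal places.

31.36 kt

Log law: V(z) ∝ ln(z/z₀), so V₂/V₁ = ln(z₂/z₀) / ln(z₁/z₀).
ln(192.0/0.00217) = 11.3905, ln(4.0/0.00217) = 7.5193
V₂ = 20.7 × 11.3905/7.5193 = 20.7 × 1.5148 = 31.3571 kt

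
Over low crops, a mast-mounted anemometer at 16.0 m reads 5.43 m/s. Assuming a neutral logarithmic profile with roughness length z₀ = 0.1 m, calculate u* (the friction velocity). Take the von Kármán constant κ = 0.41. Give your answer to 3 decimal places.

u* ≈ 0.439 m/s

Log law: V(z) = (u*/κ) · ln(z/z₀) ⇒ u* = κ · V / ln(z/z₀)
u* = 0.41 × 5.43 / ln(16.0/0.1) = 0.41 × 5.43 / 5.0752
   = 2.2263 / 5.0752 = 0.4387 m/s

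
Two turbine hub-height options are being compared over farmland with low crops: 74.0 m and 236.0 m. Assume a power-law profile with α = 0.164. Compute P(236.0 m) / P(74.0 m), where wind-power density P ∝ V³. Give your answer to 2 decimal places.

Speed ratio: V_B/V_A = (z_B/z_A)^α = (236.0/74.0)^0.164 = (3.1892)^0.164 = 1.20949
Power-density ratio: P_B/P_A = (V_B/V_A)³ = (1.20949)³ = 1.76934

1.77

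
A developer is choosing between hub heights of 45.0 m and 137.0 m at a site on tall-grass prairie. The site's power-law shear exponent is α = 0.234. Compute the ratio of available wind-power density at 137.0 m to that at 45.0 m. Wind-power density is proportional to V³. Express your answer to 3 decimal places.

Speed ratio: V_B/V_A = (z_B/z_A)^α = (137.0/45.0)^0.234 = (3.0444)^0.234 = 1.29760
Power-density ratio: P_B/P_A = (V_B/V_A)³ = (1.29760)³ = 2.18486

2.185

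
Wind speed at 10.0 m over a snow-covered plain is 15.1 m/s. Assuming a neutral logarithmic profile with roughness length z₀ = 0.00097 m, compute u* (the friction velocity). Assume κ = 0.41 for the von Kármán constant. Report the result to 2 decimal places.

Log law: V(z) = (u*/κ) · ln(z/z₀) ⇒ u* = κ · V / ln(z/z₀)
u* = 0.41 × 15.1 / ln(10.0/0.00097) = 0.41 × 15.1 / 9.2408
   = 6.1910 / 9.2408 = 0.6700 m/s

u* ≈ 0.67 m/s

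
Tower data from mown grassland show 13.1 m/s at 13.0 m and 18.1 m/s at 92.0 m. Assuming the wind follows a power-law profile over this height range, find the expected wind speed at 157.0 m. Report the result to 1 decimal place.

19.8 m/s

First find α: α = ln(V₂/V₁)/ln(z₂/z₁) = ln(18.1/13.1)/ln(92.0/13.0) = 0.32330/1.95684 = 0.1652
Extrapolate from 92.0 m to 157.0 m: V₃ = 18.1 × (157.0/92.0)^0.1652 = 18.1 × 1.0923 = 19.7709 m/s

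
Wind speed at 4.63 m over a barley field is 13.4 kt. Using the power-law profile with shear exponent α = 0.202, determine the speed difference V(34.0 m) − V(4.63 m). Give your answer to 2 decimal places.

Power law: V₂ = V₁ · (z₂/z₁)^α = 13.4 × (7.3434)^0.202 = 20.0455 kt
ΔV = 20.0455 − 13.4 = 6.6455 kt

6.65 kt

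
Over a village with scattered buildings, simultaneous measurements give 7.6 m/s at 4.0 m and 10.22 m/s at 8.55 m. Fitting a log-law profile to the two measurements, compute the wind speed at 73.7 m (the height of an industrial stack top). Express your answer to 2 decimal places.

Log law: V ∝ ln(z/z₀). From the pair, with r = V₁/V₂ = 0.74364,
ln z₀ = (ln z₁ − r·ln z₂)/(1 − r) = (1.3863 − 0.74364×2.1459)/0.25636 = -0.8172 → z₀ = 0.4417 m
V₃ = V₁ · ln(z₃/z₀)/ln(z₁/z₀) = 7.6 × 5.1172/2.2035 = 17.6494 m/s

17.65 m/s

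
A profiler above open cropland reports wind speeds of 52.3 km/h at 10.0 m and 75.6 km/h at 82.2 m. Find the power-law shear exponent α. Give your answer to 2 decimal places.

Power law: V₂/V₁ = (z₂/z₁)^α ⇒ α = ln(V₂/V₁) / ln(z₂/z₁)
α = ln(75.6/52.3) / ln(82.2/10.0) = ln(1.4455) / ln(8.2200)
  = 0.36846 / 2.10657 = 0.17491

α ≈ 0.17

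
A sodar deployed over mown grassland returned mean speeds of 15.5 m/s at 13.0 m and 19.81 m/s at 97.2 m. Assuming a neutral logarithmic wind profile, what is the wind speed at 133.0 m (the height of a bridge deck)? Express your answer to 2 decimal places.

20.48 m/s

Log law: V ∝ ln(z/z₀). From the pair, with r = V₁/V₂ = 0.78243,
ln z₀ = (ln z₁ − r·ln z₂)/(1 − r) = (2.5649 − 0.78243×4.5768)/0.21757 = -4.6701 → z₀ = 0.009371 m
V₃ = V₁ · ln(z₃/z₀)/ln(z₁/z₀) = 15.5 × 9.5605/7.2351 = 20.4818 m/s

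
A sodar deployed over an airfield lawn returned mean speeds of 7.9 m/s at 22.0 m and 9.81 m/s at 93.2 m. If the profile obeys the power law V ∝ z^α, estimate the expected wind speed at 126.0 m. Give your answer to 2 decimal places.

First find α: α = ln(V₂/V₁)/ln(z₂/z₁) = ln(9.81/7.9)/ln(93.2/22.0) = 0.21654/1.44371 = 0.1500
Extrapolate from 93.2 m to 126.0 m: V₃ = 9.81 × (126.0/93.2)^0.1500 = 9.81 × 1.0463 = 10.2639 m/s

10.26 m/s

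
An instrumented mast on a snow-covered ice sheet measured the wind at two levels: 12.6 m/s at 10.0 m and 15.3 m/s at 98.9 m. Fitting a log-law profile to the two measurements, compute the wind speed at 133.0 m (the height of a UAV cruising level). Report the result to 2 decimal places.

15.65 m/s

Log law: V ∝ ln(z/z₀). From the pair, with r = V₁/V₂ = 0.82353,
ln z₀ = (ln z₁ − r·ln z₂)/(1 − r) = (2.3026 − 0.82353×4.5941)/0.17647 = -8.3912 → z₀ = 0.0002269 m
V₃ = V₁ · ln(z₃/z₀)/ln(z₁/z₀) = 12.6 × 13.2815/10.6938 = 15.6490 m/s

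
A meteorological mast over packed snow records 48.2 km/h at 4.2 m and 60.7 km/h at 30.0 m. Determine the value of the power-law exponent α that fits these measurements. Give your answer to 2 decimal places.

α ≈ 0.12

Power law: V₂/V₁ = (z₂/z₁)^α ⇒ α = ln(V₂/V₁) / ln(z₂/z₁)
α = ln(60.7/48.2) / ln(30.0/4.2) = ln(1.2593) / ln(7.1429)
  = 0.23058 / 1.96611 = 0.11728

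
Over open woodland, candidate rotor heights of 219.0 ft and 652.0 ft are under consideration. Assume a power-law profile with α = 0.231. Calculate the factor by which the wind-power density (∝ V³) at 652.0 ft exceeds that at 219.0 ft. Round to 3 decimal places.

Speed ratio: V_B/V_A = (z_B/z_A)^α = (652.0/219.0)^0.231 = (2.9772)^0.231 = 1.28661
Power-density ratio: P_B/P_A = (V_B/V_A)³ = (1.28661)³ = 2.12983

2.130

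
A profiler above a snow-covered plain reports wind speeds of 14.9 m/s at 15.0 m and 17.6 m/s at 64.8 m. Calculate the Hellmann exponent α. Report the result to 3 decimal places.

Power law: V₂/V₁ = (z₂/z₁)^α ⇒ α = ln(V₂/V₁) / ln(z₂/z₁)
α = ln(17.6/14.9) / ln(64.8/15.0) = ln(1.1812) / ln(4.3200)
  = 0.16654 / 1.46326 = 0.11381

α ≈ 0.114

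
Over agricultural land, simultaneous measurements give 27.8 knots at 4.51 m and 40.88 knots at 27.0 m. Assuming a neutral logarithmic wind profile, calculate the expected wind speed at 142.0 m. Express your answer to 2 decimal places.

53.01 knots

Log law: V ∝ ln(z/z₀). From the pair, with r = V₁/V₂ = 0.68004,
ln z₀ = (ln z₁ − r·ln z₂)/(1 − r) = (1.5063 − 0.68004×3.2958)/0.31996 = -2.2972 → z₀ = 0.1005 m
V₃ = V₁ · ln(z₃/z₀)/ln(z₁/z₀) = 27.8 × 7.2530/3.8035 = 53.0131 knots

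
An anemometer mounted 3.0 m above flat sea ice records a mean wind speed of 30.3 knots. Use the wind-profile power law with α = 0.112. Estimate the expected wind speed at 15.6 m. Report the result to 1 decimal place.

Power-law profile: V₂ = V₁ · (z₂/z₁)^α
V₂ = 30.3 × (15.6/3.0)^0.112 = 30.3 × (5.2000)^0.112
    = 30.3 × 1.2028 = 36.4448 knots

36.4 knots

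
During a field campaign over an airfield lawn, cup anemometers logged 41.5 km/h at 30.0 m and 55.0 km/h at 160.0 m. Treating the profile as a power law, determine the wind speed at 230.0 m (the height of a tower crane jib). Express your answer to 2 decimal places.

58.46 km/h

First find α: α = ln(V₂/V₁)/ln(z₂/z₁) = ln(55.0/41.5)/ln(160.0/30.0) = 0.28164/1.67398 = 0.1682
Extrapolate from 160.0 m to 230.0 m: V₃ = 55.0 × (230.0/160.0)^0.1682 = 55.0 × 1.0630 = 58.4628 km/h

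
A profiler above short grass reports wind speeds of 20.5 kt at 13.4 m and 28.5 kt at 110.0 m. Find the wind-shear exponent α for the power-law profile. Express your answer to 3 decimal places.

Power law: V₂/V₁ = (z₂/z₁)^α ⇒ α = ln(V₂/V₁) / ln(z₂/z₁)
α = ln(28.5/20.5) / ln(110.0/13.4) = ln(1.3902) / ln(8.2090)
  = 0.32948 / 2.10523 = 0.15651

α ≈ 0.157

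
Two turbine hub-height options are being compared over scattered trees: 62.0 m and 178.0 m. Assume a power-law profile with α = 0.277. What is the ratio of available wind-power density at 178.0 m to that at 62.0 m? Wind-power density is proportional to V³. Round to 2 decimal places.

2.40

Speed ratio: V_B/V_A = (z_B/z_A)^α = (178.0/62.0)^0.277 = (2.8710)^0.277 = 1.33929
Power-density ratio: P_B/P_A = (V_B/V_A)³ = (1.33929)³ = 2.40227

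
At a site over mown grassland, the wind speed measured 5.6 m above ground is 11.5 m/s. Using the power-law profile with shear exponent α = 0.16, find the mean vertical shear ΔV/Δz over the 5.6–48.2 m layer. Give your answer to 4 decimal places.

Power law: V₂ = V₁ · (z₂/z₁)^α = 11.5 × (8.6071)^0.16 = 16.2284 m/s
ΔV/Δz = (16.2284 − 11.5)/(48.2 − 5.6) = 4.7284/42.6000 = 0.11099 m/s/m

0.1110 m/s/m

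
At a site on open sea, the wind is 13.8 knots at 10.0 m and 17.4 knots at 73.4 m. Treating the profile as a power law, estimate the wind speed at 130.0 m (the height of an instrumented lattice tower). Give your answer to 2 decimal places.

18.60 knots

First find α: α = ln(V₂/V₁)/ln(z₂/z₁) = ln(17.4/13.8)/ln(73.4/10.0) = 0.23180/1.99334 = 0.1163
Extrapolate from 73.4 m to 130.0 m: V₃ = 17.4 × (130.0/73.4)^0.1163 = 17.4 × 1.0687 = 18.5959 knots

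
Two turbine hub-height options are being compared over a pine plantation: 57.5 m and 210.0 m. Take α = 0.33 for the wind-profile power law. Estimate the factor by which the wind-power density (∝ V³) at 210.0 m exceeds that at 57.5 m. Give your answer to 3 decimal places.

3.605

Speed ratio: V_B/V_A = (z_B/z_A)^α = (210.0/57.5)^0.33 = (3.6522)^0.33 = 1.53335
Power-density ratio: P_B/P_A = (V_B/V_A)³ = (1.53335)³ = 3.60517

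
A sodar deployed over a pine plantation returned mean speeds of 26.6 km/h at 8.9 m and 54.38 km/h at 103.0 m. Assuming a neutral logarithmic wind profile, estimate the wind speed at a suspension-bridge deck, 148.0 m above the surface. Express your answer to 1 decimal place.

Log law: V ∝ ln(z/z₀). From the pair, with r = V₁/V₂ = 0.48915,
ln z₀ = (ln z₁ − r·ln z₂)/(1 − r) = (2.1861 − 0.48915×4.6347)/0.51085 = -0.1586 → z₀ = 0.8533 m
V₃ = V₁ · ln(z₃/z₀)/ln(z₁/z₀) = 26.6 × 5.1558/2.3447 = 58.4923 km/h

58.5 km/h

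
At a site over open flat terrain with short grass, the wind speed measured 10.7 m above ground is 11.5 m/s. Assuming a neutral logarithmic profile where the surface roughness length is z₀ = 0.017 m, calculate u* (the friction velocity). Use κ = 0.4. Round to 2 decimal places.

u* ≈ 0.71 m/s

Log law: V(z) = (u*/κ) · ln(z/z₀) ⇒ u* = κ · V / ln(z/z₀)
u* = 0.4 × 11.5 / ln(10.7/0.017) = 0.4 × 11.5 / 6.4448
   = 4.6000 / 6.4448 = 0.7138 m/s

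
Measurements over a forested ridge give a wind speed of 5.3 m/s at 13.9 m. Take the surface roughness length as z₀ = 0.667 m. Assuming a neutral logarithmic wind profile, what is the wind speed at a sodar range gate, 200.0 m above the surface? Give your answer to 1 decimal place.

10.0 m/s

Log law: V(z) ∝ ln(z/z₀), so V₂/V₁ = ln(z₂/z₀) / ln(z₁/z₀).
ln(200.0/0.667) = 5.7033, ln(13.9/0.667) = 3.0369
V₂ = 5.3 × 5.7033/3.0369 = 5.3 × 1.8780 = 9.9535 m/s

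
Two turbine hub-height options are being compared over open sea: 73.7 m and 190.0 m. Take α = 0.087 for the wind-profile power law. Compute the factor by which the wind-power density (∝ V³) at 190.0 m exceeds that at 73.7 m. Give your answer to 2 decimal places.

1.28

Speed ratio: V_B/V_A = (z_B/z_A)^α = (190.0/73.7)^0.087 = (2.5780)^0.087 = 1.08588
Power-density ratio: P_B/P_A = (V_B/V_A)³ = (1.08588)³ = 1.28040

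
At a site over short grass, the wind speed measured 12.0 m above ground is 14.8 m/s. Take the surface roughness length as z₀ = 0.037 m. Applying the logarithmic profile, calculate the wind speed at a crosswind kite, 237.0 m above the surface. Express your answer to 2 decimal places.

22.44 m/s

Log law: V(z) ∝ ln(z/z₀), so V₂/V₁ = ln(z₂/z₀) / ln(z₁/z₀).
ln(237.0/0.037) = 8.7649, ln(12.0/0.037) = 5.7817
V₂ = 14.8 × 8.7649/5.7817 = 14.8 × 1.5160 = 22.4362 m/s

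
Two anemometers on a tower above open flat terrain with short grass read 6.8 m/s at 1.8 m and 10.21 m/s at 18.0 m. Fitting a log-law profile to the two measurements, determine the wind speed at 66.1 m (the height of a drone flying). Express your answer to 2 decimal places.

12.14 m/s

Log law: V ∝ ln(z/z₀). From the pair, with r = V₁/V₂ = 0.66601,
ln z₀ = (ln z₁ − r·ln z₂)/(1 − r) = (0.5878 − 0.66601×2.8904)/0.33399 = -4.0039 → z₀ = 0.01824 m
V₃ = V₁ · ln(z₃/z₀)/ln(z₁/z₀) = 6.8 × 8.1950/4.5917 = 12.1364 m/s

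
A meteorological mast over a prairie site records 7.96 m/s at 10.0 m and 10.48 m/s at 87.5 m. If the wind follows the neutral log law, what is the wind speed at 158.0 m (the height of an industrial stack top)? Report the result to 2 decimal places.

Log law: V ∝ ln(z/z₀). From the pair, with r = V₁/V₂ = 0.75954,
ln z₀ = (ln z₁ − r·ln z₂)/(1 − r) = (2.3026 − 0.75954×4.4716)/0.24046 = -4.5489 → z₀ = 0.01058 m
V₃ = V₁ · ln(z₃/z₀)/ln(z₁/z₀) = 7.96 × 9.6115/6.8515 = 11.1666 m/s

11.17 m/s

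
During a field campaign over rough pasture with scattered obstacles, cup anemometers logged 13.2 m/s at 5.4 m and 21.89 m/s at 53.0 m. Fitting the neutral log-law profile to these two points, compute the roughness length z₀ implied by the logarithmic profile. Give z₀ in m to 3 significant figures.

z₀ ≈ 0.168 m

Log law: V(z) ∝ ln(z/z₀). With r = V₁/V₂ = 13.2/21.89 = 0.60302,
r · ln(z₂/z₀) = ln(z₁/z₀) ⇒ ln z₀ = (ln z₁ − r·ln z₂)/(1 − r)
ln z₀ = (1.68640 − 0.60302×3.97029) / 0.39698 = -1.7828
z₀ = exp(-1.7828) = 0.1682 m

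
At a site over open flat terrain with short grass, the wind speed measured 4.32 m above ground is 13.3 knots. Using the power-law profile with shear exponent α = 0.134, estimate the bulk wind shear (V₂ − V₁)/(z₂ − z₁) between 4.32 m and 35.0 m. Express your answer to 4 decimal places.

Power law: V₂ = V₁ · (z₂/z₁)^α = 13.3 × (8.1019)^0.134 = 17.6036 knots
ΔV/Δz = (17.6036 − 13.3)/(35.0 − 4.32) = 4.3036/30.6800 = 0.14027 knots/m

0.1403 knots/m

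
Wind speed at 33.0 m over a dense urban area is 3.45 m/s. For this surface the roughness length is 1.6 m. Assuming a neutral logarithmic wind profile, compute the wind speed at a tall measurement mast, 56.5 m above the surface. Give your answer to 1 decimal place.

4.1 m/s

Log law: V(z) ∝ ln(z/z₀), so V₂/V₁ = ln(z₂/z₀) / ln(z₁/z₀).
ln(56.5/1.6) = 3.5642, ln(33.0/1.6) = 3.0265
V₂ = 3.45 × 3.5642/3.0265 = 3.45 × 1.1777 = 4.0630 m/s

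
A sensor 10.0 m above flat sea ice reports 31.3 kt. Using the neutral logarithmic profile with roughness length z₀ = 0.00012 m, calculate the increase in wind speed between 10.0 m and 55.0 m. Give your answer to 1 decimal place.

4.7 kt

Log law: V₂ = V₁ · ln(z₂/z₀)/ln(z₁/z₀) = 31.3 × 13.0354/11.3306 = 36.0092 kt
ΔV = 36.0092 − 31.3 = 4.7092 kt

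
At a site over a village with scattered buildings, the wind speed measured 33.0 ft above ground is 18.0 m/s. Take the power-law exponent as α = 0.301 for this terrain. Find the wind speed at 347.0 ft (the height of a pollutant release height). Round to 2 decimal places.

Power-law profile: V₂ = V₁ · (z₂/z₁)^α
V₂ = 18.0 × (347.0/33.0)^0.301 = 18.0 × (10.5152)^0.301
    = 18.0 × 2.0303 = 36.5459 m/s

36.55 m/s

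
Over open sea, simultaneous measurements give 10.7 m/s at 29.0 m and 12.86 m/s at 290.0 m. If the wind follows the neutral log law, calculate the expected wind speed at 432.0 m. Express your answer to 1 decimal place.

Log law: V ∝ ln(z/z₀). From the pair, with r = V₁/V₂ = 0.83204,
ln z₀ = (ln z₁ − r·ln z₂)/(1 − r) = (3.3673 − 0.83204×5.6699)/0.16796 = -8.0390 → z₀ = 0.0003226 m
V₃ = V₁ · ln(z₃/z₀)/ln(z₁/z₀) = 10.7 × 14.1075/11.4063 = 13.2339 m/s

13.2 m/s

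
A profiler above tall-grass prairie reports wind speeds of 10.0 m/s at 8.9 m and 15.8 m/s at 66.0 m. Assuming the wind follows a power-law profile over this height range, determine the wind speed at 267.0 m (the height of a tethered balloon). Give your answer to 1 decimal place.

21.7 m/s

First find α: α = ln(V₂/V₁)/ln(z₂/z₁) = ln(15.8/10.0)/ln(66.0/8.9) = 0.45742/2.00360 = 0.2283
Extrapolate from 66.0 m to 267.0 m: V₃ = 15.8 × (267.0/66.0)^0.2283 = 15.8 × 1.3759 = 21.7384 m/s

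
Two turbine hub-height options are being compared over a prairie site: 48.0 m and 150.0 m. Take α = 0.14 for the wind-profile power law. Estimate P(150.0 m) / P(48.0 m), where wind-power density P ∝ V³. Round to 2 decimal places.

1.61

Speed ratio: V_B/V_A = (z_B/z_A)^α = (150.0/48.0)^0.14 = (3.1250)^0.14 = 1.17295
Power-density ratio: P_B/P_A = (V_B/V_A)³ = (1.17295)³ = 1.61375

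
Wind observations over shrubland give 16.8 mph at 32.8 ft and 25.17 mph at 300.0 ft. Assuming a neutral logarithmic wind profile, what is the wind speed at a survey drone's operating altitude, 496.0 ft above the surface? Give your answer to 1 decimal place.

27.1 mph

Log law: V ∝ ln(z/z₀). From the pair, with r = V₁/V₂ = 0.66746,
ln z₀ = (ln z₁ − r·ln z₂)/(1 − r) = (3.4904 − 0.66746×5.7038)/0.33254 = -0.9521 → z₀ = 0.3859 ft
V₃ = V₁ · ln(z₃/z₀)/ln(z₁/z₀) = 16.8 × 7.1587/4.4426 = 27.0714 mph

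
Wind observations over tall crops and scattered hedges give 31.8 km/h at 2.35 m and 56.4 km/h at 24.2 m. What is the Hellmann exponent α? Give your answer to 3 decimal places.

α ≈ 0.246

Power law: V₂/V₁ = (z₂/z₁)^α ⇒ α = ln(V₂/V₁) / ln(z₂/z₁)
α = ln(56.4/31.8) / ln(24.2/2.35) = ln(1.7736) / ln(10.2979)
  = 0.57300 / 2.33194 = 0.24572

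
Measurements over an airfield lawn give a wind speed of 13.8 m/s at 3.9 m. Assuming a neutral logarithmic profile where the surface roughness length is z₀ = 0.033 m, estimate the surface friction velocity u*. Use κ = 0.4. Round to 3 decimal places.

Log law: V(z) = (u*/κ) · ln(z/z₀) ⇒ u* = κ · V / ln(z/z₀)
u* = 0.4 × 13.8 / ln(3.9/0.033) = 0.4 × 13.8 / 4.7722
   = 5.5200 / 4.7722 = 1.1567 m/s

u* ≈ 1.157 m/s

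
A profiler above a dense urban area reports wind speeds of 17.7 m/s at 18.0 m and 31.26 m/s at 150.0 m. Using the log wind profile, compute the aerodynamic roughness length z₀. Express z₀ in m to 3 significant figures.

Log law: V(z) ∝ ln(z/z₀). With r = V₁/V₂ = 17.7/31.26 = 0.56622,
r · ln(z₂/z₀) = ln(z₁/z₀) ⇒ ln z₀ = (ln z₁ − r·ln z₂)/(1 − r)
ln z₀ = (2.89037 − 0.56622×5.01064) / 0.43378 = 0.1228
z₀ = exp(0.1228) = 1.131 m

z₀ ≈ 1.13 m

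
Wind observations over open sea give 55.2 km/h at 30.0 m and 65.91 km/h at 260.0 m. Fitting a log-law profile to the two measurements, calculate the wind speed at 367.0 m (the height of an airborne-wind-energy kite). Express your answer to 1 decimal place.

Log law: V ∝ ln(z/z₀). From the pair, with r = V₁/V₂ = 0.83751,
ln z₀ = (ln z₁ − r·ln z₂)/(1 − r) = (3.4012 − 0.83751×5.5607)/0.16249 = -7.7289 → z₀ = 0.0004399 m
V₃ = V₁ · ln(z₃/z₀)/ln(z₁/z₀) = 55.2 × 13.6343/11.1301 = 67.6194 km/h

67.6 km/h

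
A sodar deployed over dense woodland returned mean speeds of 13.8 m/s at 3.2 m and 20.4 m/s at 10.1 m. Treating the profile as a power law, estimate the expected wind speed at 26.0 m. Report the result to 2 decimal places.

28.14 m/s

First find α: α = ln(V₂/V₁)/ln(z₂/z₁) = ln(20.4/13.8)/ln(10.1/3.2) = 0.39087/1.14938 = 0.3401
Extrapolate from 10.1 m to 26.0 m: V₃ = 20.4 × (26.0/10.1)^0.3401 = 20.4 × 1.3793 = 28.1371 m/s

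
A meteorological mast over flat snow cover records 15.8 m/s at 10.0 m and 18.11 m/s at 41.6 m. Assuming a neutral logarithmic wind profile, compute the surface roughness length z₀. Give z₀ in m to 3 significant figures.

Log law: V(z) ∝ ln(z/z₀). With r = V₁/V₂ = 15.8/18.11 = 0.87245,
r · ln(z₂/z₀) = ln(z₁/z₀) ⇒ ln z₀ = (ln z₁ − r·ln z₂)/(1 − r)
ln z₀ = (2.30259 − 0.87245×3.72810) / 0.12755 = -7.4477
z₀ = exp(-7.4477) = 0.0005828 m

z₀ ≈ 0.000583 m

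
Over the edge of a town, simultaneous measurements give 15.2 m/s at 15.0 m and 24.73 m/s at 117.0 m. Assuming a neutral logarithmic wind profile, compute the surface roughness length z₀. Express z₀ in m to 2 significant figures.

Log law: V(z) ∝ ln(z/z₀). With r = V₁/V₂ = 15.2/24.73 = 0.61464,
r · ln(z₂/z₀) = ln(z₁/z₀) ⇒ ln z₀ = (ln z₁ − r·ln z₂)/(1 − r)
ln z₀ = (2.70805 − 0.61464×4.76217) / 0.38536 = -0.5682
z₀ = exp(-0.5682) = 0.5665 m

z₀ ≈ 0.57 m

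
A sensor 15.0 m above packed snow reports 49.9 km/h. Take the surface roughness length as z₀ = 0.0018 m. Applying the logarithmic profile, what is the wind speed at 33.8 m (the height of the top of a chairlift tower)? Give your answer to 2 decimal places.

Log law: V(z) ∝ ln(z/z₀), so V₂/V₁ = ln(z₂/z₀) / ln(z₁/z₀).
ln(33.8/0.0018) = 9.8404, ln(15.0/0.0018) = 9.0280
V₂ = 49.9 × 9.8404/9.0280 = 49.9 × 1.0900 = 54.3904 km/h

54.39 km/h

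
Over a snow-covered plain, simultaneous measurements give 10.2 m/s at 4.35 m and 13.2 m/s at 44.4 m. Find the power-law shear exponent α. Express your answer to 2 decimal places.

Power law: V₂/V₁ = (z₂/z₁)^α ⇒ α = ln(V₂/V₁) / ln(z₂/z₁)
α = ln(13.2/10.2) / ln(44.4/4.35) = ln(1.2941) / ln(10.2069)
  = 0.25783 / 2.32306 = 0.11099

α ≈ 0.11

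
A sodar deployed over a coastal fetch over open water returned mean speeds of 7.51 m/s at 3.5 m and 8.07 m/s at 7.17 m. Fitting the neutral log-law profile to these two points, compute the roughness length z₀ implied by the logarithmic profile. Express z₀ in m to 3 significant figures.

z₀ ≈ 0.000233 m

Log law: V(z) ∝ ln(z/z₀). With r = V₁/V₂ = 7.51/8.07 = 0.93061,
r · ln(z₂/z₀) = ln(z₁/z₀) ⇒ ln z₀ = (ln z₁ − r·ln z₂)/(1 − r)
ln z₀ = (1.25276 − 0.93061×1.96991) / 0.06939 = -8.3646
z₀ = exp(-8.3646) = 0.0002330 m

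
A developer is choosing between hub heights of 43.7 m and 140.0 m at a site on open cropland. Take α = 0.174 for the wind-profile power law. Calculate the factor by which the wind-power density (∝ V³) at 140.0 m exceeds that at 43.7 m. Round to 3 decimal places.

1.836

Speed ratio: V_B/V_A = (z_B/z_A)^α = (140.0/43.7)^0.174 = (3.2037)^0.174 = 1.22457
Power-density ratio: P_B/P_A = (V_B/V_A)³ = (1.22457)³ = 1.83632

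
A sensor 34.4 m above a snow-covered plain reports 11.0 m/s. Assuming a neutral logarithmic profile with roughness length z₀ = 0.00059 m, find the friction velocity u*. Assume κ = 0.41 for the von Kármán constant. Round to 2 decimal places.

u* ≈ 0.41 m/s

Log law: V(z) = (u*/κ) · ln(z/z₀) ⇒ u* = κ · V / ln(z/z₀)
u* = 0.41 × 11.0 / ln(34.4/0.00059) = 0.41 × 11.0 / 10.9734
   = 4.5100 / 10.9734 = 0.4110 m/s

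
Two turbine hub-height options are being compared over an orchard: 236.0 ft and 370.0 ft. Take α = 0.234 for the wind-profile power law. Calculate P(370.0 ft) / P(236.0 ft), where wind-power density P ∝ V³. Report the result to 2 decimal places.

1.37

Speed ratio: V_B/V_A = (z_B/z_A)^α = (370.0/236.0)^0.234 = (1.5678)^0.234 = 1.11096
Power-density ratio: P_B/P_A = (V_B/V_A)³ = (1.11096)³ = 1.37118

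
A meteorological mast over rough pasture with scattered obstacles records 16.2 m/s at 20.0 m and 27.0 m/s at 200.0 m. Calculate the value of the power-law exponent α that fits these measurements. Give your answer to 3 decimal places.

Power law: V₂/V₁ = (z₂/z₁)^α ⇒ α = ln(V₂/V₁) / ln(z₂/z₁)
α = ln(27.0/16.2) / ln(200.0/20.0) = ln(1.6667) / ln(10.0000)
  = 0.51083 / 2.30259 = 0.22185

α ≈ 0.222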